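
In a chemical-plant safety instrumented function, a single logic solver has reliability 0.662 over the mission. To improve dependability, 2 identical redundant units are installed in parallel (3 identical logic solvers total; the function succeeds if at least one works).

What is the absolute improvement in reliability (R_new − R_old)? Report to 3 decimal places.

R_before = 0.662
R_after = 1 − (1 − 0.662)^3 = 0.961
ΔR = 0.961 − 0.662 = 0.299

0.299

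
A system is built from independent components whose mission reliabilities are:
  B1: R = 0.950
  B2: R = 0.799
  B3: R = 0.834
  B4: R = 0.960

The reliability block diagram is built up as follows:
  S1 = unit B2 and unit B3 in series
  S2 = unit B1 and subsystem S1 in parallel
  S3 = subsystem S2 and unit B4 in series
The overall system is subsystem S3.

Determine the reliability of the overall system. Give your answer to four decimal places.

Series (B2 and B3): 0.799000 × 0.834000 = 0.666366
Parallel (B1 and [0.666366]): 1 − (1 − 0.950000)(1 − 0.666366) = 0.983318
Series ([0.983318] and B4): 0.983318 × 0.960000 = 0.9440

0.9440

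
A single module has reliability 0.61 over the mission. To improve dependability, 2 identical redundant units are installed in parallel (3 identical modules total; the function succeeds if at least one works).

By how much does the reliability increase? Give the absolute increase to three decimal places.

0.331

R_before = 0.61
R_after = 1 − (1 − 0.61)^3 = 0.941
ΔR = 0.941 − 0.61 = 0.331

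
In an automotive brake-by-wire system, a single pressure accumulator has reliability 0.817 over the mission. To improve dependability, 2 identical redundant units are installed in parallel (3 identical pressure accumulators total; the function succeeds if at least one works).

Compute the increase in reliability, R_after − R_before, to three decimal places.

0.177

R_before = 0.817
R_after = 1 − (1 − 0.817)^3 = 0.994
ΔR = 0.994 − 0.817 = 0.177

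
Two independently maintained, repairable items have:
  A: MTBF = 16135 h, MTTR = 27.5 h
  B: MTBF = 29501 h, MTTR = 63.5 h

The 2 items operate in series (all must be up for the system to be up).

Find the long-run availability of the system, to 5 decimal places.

A(A) = MTBF/(MTBF+MTTR) = 16135/(16135+27.5) = 0.998299
A(B) = MTBF/(MTBF+MTTR) = 29501/(29501+63.5) = 0.997852
Series availability: 0.998299 × 0.997852 = 0.99615

0.99615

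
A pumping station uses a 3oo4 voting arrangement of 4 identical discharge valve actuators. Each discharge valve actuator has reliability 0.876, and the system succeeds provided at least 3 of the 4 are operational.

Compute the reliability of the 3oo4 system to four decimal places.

R = Σ_{i=3}^{4} C(4,i) p^i (1−p)^{4−i} with p = 0.876
C(4,3)·0.876^3·0.124^1 = 0.333422
C(4,4)·0.876^4·0.124^0 = 0.588866
Sum = 0.9223

0.9223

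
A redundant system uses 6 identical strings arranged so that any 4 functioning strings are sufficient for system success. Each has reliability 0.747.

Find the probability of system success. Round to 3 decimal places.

0.826

R = Σ_{i=4}^{6} C(6,i) p^i (1−p)^{6−i} with p = 0.747
C(6,4)·0.747^4·0.253^2 = 0.29896
C(6,5)·0.747^5·0.253^1 = 0.35308
C(6,6)·0.747^6·0.253^0 = 0.17375
Sum = 0.826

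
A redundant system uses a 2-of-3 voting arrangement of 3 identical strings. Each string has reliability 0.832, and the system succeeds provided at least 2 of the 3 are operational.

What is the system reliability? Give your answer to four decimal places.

R = Σ_{i=2}^{3} C(3,i) p^i (1−p)^{3−i} with p = 0.832
C(3,2)·0.832^2·0.168^1 = 0.348881
C(3,3)·0.832^3·0.168^0 = 0.575930
Sum = 0.9248

0.9248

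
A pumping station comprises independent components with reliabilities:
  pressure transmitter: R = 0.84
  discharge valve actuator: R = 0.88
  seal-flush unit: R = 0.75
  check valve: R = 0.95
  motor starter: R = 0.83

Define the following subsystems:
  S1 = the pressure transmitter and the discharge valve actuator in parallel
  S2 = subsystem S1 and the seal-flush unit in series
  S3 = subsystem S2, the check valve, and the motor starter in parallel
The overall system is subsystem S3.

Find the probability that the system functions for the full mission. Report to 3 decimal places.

0.998

Parallel (pressure transmitter and discharge valve actuator): 1 − (1 − 0.84000)(1 − 0.88000) = 0.98080
Series ([0.98080] and seal-flush unit): 0.98080 × 0.75000 = 0.73560
Parallel ([0.73560], check valve, and motor starter): 1 − (1 − 0.73560)(1 − 0.95000)(1 − 0.83000) = 0.998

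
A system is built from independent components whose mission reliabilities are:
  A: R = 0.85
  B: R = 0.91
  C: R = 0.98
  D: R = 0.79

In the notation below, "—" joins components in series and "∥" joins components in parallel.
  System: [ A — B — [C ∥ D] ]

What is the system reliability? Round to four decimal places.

Parallel (C and D): 1 − (1 − 0.980000)(1 − 0.790000) = 0.995800
Series (A, B, and [0.995800]): 0.850000 × 0.910000 × 0.995800 = 0.7703

0.7703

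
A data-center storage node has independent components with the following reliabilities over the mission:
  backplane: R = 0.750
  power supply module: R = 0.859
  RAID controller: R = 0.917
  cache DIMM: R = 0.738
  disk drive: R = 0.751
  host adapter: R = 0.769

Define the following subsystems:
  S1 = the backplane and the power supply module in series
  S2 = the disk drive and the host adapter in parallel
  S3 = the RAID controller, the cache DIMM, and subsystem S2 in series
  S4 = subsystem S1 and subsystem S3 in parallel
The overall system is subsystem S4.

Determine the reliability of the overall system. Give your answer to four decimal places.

Series (backplane and power supply module): 0.750000 × 0.859000 = 0.644250
Parallel (disk drive and host adapter): 1 − (1 − 0.751000)(1 − 0.769000) = 0.942481
Series (RAID controller, cache DIMM, and [0.942481]): 0.917000 × 0.738000 × 0.942481 = 0.637820
Parallel ([0.644250] and [0.637820]): 1 − (1 − 0.644250)(1 − 0.637820) = 0.8712

0.8712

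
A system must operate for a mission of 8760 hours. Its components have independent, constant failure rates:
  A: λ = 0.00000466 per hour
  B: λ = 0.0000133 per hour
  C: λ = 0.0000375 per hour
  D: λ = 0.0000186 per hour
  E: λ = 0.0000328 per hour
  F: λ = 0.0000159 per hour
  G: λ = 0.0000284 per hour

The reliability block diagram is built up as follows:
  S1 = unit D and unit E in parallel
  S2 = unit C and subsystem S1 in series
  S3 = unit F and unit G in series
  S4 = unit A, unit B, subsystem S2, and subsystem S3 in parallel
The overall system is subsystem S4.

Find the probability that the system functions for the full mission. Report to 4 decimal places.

R(A) = exp(−0.00000466 × 8760) = 0.960000
R(B) = exp(−0.0000133 × 8760) = 0.890023
R(C) = exp(−0.0000375 × 8760) = 0.720003
R(D) = exp(−0.0000186 × 8760) = 0.849646
R(E) = exp(−0.0000328 × 8760) = 0.750266
R(F) = exp(−0.0000159 × 8760) = 0.869981
R(G) = exp(−0.0000284 × 8760) = 0.779748
Parallel (D and E): 1 − (1 − 0.849646)(1 − 0.750266) = 0.962451
Series (C and [0.962451]): 0.720003 × 0.962451 = 0.692968
Series (F and G): 0.869981 × 0.779748 = 0.678366
Parallel (A, B, [0.692968], and [0.678366]): 1 − (1 − 0.960000)(1 − 0.890023)(1 − 0.692968)(1 − 0.678366) = 0.9996

0.9996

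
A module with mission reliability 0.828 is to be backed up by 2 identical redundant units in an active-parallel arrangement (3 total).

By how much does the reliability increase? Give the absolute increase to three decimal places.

R_before = 0.828
R_after = 1 − (1 − 0.828)^3 = 0.995
ΔR = 0.995 − 0.828 = 0.167

0.167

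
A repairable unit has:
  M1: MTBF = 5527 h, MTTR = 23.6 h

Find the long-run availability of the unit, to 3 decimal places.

A(M1) = MTBF/(MTBF+MTTR) = 5527/(5527+23.6) = 0.996

0.996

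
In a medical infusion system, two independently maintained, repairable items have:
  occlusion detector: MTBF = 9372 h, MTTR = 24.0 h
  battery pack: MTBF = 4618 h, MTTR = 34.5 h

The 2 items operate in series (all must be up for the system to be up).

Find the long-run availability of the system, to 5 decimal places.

0.99005

A(occlusion detector) = MTBF/(MTBF+MTTR) = 9372/(9372+24.0) = 0.997446
A(battery pack) = MTBF/(MTBF+MTTR) = 4618/(4618+34.5) = 0.992585
Series availability: 0.997446 × 0.992585 = 0.99005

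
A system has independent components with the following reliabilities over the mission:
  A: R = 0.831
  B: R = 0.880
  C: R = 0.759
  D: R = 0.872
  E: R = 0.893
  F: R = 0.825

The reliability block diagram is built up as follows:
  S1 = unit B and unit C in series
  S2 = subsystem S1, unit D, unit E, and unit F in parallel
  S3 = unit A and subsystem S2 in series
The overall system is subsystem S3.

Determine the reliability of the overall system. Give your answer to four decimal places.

0.8303

Series (B and C): 0.880000 × 0.759000 = 0.667920
Parallel ([0.667920], D, E, and F): 1 − (1 − 0.667920)(1 − 0.872000)(1 − 0.893000)(1 − 0.825000) = 0.999204
Series (A and [0.999204]): 0.831000 × 0.999204 = 0.8303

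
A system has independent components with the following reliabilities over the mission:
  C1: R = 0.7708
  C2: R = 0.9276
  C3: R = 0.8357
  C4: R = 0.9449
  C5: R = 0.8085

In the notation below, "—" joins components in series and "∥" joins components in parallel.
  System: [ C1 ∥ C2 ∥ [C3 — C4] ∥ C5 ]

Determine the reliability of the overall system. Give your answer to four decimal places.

Series (C3 and C4): 0.835700 × 0.944900 = 0.789653
Parallel (C1, C2, [0.789653], and C5): 1 − (1 − 0.770800)(1 − 0.927600)(1 − 0.789653)(1 − 0.808500) = 0.9993

0.9993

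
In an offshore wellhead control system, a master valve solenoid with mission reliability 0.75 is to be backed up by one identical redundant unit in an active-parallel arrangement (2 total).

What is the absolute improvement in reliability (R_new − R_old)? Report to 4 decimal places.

R_before = 0.75
R_after = 1 − (1 − 0.75)^2 = 0.9375
ΔR = 0.9375 − 0.75 = 0.1875

0.1875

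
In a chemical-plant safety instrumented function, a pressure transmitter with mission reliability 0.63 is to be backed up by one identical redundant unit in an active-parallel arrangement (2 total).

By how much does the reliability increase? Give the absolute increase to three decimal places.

R_before = 0.63
R_after = 1 − (1 − 0.63)^2 = 0.863
ΔR = 0.863 − 0.63 = 0.233

0.233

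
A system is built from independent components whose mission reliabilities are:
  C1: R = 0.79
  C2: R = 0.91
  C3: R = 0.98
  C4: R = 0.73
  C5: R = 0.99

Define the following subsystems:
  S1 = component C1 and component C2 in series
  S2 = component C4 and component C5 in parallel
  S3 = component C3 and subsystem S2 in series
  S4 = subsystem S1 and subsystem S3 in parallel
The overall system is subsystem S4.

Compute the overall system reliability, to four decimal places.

Series (C1 and C2): 0.790000 × 0.910000 = 0.718900
Parallel (C4 and C5): 1 − (1 − 0.730000)(1 − 0.990000) = 0.997300
Series (C3 and [0.997300]): 0.980000 × 0.997300 = 0.977354
Parallel ([0.718900] and [0.977354]): 1 − (1 − 0.718900)(1 − 0.977354) = 0.9936

0.9936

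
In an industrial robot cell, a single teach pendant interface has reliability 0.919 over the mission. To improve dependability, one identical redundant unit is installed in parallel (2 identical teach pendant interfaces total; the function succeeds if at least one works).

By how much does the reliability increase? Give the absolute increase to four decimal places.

R_before = 0.919
R_after = 1 − (1 − 0.919)^2 = 0.9934
ΔR = 0.9934 − 0.919 = 0.0744

0.0744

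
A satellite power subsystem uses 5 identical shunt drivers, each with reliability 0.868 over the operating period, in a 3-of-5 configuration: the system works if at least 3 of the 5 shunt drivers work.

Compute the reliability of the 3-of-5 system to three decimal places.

0.981

R = Σ_{i=3}^{5} C(5,i) p^i (1−p)^{5−i} with p = 0.868
C(5,3)·0.868^3·0.132^2 = 0.11395
C(5,4)·0.868^4·0.132^1 = 0.37465
C(5,5)·0.868^5·0.132^0 = 0.49272
Sum = 0.981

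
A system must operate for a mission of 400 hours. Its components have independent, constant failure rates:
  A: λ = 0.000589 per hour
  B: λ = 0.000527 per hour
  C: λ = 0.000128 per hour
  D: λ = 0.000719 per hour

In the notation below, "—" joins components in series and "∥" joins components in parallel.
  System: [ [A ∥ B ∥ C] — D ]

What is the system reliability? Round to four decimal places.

0.7486

R(A) = exp(−0.000589 × 400) = 0.790097
R(B) = exp(−0.000527 × 400) = 0.809936
R(C) = exp(−0.000128 × 400) = 0.950089
R(D) = exp(−0.000719 × 400) = 0.750062
Parallel (A, B, and C): 1 − (1 − 0.790097)(1 − 0.809936)(1 − 0.950089) = 0.998009
Series ([0.998009] and D): 0.998009 × 0.750062 = 0.7486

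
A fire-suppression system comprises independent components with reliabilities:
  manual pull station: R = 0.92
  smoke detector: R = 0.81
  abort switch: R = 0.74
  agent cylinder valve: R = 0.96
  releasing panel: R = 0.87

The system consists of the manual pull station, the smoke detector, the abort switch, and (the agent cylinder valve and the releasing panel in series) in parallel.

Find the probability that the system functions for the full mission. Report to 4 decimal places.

Series (agent cylinder valve and releasing panel): 0.960000 × 0.870000 = 0.835200
Parallel (manual pull station, smoke detector, abort switch, and [0.835200]): 1 − (1 − 0.920000)(1 − 0.810000)(1 − 0.740000)(1 − 0.835200) = 0.9993

0.9993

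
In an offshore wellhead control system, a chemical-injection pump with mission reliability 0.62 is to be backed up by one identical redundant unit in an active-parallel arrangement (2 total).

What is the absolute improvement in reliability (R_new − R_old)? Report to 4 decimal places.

R_before = 0.62
R_after = 1 − (1 − 0.62)^2 = 0.8556
ΔR = 0.8556 − 0.62 = 0.2356

0.2356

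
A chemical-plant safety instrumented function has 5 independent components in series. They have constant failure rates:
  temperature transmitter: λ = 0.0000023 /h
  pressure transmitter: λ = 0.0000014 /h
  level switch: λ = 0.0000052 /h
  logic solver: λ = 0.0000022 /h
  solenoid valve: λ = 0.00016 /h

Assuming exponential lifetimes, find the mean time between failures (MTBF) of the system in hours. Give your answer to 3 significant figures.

Series of exponential components: λ_sys = Σ λ_i
λ_sys = 0.0000023 + 0.0000014 + 0.0000052 + 0.0000022 + 0.00016 = 1.7110e-04 /h
MTBF = 1 / λ_sys = 5840 h

5840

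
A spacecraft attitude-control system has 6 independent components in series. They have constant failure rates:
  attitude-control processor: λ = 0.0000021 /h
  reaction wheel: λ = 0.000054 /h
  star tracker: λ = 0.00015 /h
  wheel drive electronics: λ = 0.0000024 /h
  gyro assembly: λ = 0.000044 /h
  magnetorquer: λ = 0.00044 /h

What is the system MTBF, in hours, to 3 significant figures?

1440

Series of exponential components: λ_sys = Σ λ_i
λ_sys = 0.0000021 + 0.000054 + 0.00015 + 0.0000024 + 0.000044 + 0.00044 = 6.9250e-04 /h
MTBF = 1 / λ_sys = 1440 h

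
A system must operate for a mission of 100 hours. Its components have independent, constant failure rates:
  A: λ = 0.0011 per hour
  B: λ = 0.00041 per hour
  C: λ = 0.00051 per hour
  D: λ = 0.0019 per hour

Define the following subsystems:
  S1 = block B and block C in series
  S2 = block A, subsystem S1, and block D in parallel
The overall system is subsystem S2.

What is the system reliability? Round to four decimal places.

R(A) = exp(−0.0011 × 100) = 0.895834
R(B) = exp(−0.00041 × 100) = 0.959829
R(C) = exp(−0.00051 × 100) = 0.950279
R(D) = exp(−0.0019 × 100) = 0.826959
Series (B and C): 0.959829 × 0.950279 = 0.912105
Parallel (A, [0.912105], and D): 1 − (1 − 0.895834)(1 − 0.912105)(1 − 0.826959) = 0.9984

0.9984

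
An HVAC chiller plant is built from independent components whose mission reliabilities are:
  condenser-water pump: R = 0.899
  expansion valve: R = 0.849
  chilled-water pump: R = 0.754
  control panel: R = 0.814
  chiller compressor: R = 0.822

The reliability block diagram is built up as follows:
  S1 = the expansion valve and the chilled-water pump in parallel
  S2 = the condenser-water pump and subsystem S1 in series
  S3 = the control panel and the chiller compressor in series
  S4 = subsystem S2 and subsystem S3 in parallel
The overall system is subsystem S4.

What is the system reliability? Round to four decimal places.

Parallel (expansion valve and chilled-water pump): 1 − (1 − 0.849000)(1 − 0.754000) = 0.962854
Series (condenser-water pump and [0.962854]): 0.899000 × 0.962854 = 0.865606
Series (control panel and chiller compressor): 0.814000 × 0.822000 = 0.669108
Parallel ([0.865606] and [0.669108]): 1 − (1 − 0.865606)(1 − 0.669108) = 0.9555

0.9555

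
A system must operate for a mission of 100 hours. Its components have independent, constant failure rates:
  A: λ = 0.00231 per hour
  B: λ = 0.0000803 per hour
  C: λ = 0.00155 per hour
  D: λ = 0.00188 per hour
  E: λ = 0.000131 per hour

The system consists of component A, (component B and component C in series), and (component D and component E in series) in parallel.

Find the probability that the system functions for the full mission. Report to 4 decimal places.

R(A) = exp(−0.00231 × 100) = 0.793739
R(B) = exp(−0.0000803 × 100) = 0.992002
R(C) = exp(−0.00155 × 100) = 0.856415
R(D) = exp(−0.00188 × 100) = 0.828615
R(E) = exp(−0.000131 × 100) = 0.986985
Series (B and C): 0.992002 × 0.856415 = 0.849565
Series (D and E): 0.828615 × 0.986985 = 0.817831
Parallel (A, [0.849565], and [0.817831]): 1 − (1 − 0.793739)(1 − 0.849565)(1 − 0.817831) = 0.9943

0.9943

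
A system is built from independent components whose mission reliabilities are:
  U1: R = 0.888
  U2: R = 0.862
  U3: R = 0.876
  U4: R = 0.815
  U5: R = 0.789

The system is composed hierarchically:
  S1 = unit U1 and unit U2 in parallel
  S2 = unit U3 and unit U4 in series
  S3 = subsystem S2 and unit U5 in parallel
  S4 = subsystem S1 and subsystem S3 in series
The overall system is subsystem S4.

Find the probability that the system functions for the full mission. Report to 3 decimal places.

Parallel (U1 and U2): 1 − (1 − 0.88800)(1 − 0.86200) = 0.98454
Series (U3 and U4): 0.87600 × 0.81500 = 0.71394
Parallel ([0.71394] and U5): 1 − (1 − 0.71394)(1 − 0.78900) = 0.93964
Series ([0.98454] and [0.93964]): 0.98454 × 0.93964 = 0.925

0.925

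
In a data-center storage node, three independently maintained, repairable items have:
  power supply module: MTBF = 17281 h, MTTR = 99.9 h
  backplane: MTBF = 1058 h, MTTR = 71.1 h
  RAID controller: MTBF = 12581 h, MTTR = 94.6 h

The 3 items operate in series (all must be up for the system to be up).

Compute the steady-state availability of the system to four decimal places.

0.9247

A(power supply module) = MTBF/(MTBF+MTTR) = 17281/(17281+99.9) = 0.994252
A(backplane) = MTBF/(MTBF+MTTR) = 1058/(1058+71.1) = 0.937029
A(RAID controller) = MTBF/(MTBF+MTTR) = 12581/(12581+94.6) = 0.992537
Series availability: 0.994252 × 0.937029 × 0.992537 = 0.9247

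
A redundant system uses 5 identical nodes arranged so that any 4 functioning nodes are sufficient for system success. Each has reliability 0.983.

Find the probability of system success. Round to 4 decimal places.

0.9972

R = Σ_{i=4}^{5} C(5,i) p^i (1−p)^{5−i} with p = 0.983
C(5,4)·0.983^4·0.017^1 = 0.079366
C(5,5)·0.983^5·0.017^0 = 0.917841
Sum = 0.9972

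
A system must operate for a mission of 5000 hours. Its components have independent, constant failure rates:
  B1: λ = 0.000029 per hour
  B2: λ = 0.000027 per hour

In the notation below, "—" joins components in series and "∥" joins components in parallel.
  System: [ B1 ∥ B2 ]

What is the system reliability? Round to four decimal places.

R(B1) = exp(−0.000029 × 5000) = 0.865022
R(B2) = exp(−0.000027 × 5000) = 0.873716
Parallel (B1 and B2): 1 − (1 − 0.865022)(1 − 0.873716) = 0.9830

0.9830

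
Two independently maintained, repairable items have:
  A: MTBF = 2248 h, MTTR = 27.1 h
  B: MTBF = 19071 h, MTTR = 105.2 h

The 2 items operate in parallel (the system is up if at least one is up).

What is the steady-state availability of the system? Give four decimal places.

A(A) = MTBF/(MTBF+MTTR) = 2248/(2248+27.1) = 0.988088
A(B) = MTBF/(MTBF+MTTR) = 19071/(19071+105.2) = 0.994514
Parallel availability: 1 − (1 − 0.988088)(1 − 0.994514) = 0.9999

0.9999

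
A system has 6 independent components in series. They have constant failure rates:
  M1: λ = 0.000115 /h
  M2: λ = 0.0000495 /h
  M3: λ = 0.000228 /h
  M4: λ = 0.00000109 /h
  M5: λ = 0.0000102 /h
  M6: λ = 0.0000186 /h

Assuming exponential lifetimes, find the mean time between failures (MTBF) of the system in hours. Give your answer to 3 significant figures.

Series of exponential components: λ_sys = Σ λ_i
λ_sys = 0.000115 + 0.0000495 + 0.000228 + 0.00000109 + 0.0000102 + 0.0000186 = 4.2239e-04 /h
MTBF = 1 / λ_sys = 2370 h

2370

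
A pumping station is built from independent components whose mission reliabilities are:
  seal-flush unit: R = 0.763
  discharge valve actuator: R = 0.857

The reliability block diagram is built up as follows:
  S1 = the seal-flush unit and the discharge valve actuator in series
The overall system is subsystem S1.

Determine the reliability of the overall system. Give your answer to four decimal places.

0.6539

Series (seal-flush unit and discharge valve actuator): 0.763000 × 0.857000 = 0.6539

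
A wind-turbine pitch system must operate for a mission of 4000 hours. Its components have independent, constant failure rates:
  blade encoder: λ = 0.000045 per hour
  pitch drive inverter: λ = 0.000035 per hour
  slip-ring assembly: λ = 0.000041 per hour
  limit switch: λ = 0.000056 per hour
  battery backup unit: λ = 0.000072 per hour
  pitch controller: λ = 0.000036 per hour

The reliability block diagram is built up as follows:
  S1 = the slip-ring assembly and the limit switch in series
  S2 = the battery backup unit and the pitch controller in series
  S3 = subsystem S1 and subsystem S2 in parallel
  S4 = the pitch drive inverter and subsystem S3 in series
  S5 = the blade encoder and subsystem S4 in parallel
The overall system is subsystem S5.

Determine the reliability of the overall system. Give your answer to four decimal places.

R(blade encoder) = exp(−0.000045 × 4000) = 0.835270
R(pitch drive inverter) = exp(−0.000035 × 4000) = 0.869358
R(slip-ring assembly) = exp(−0.000041 × 4000) = 0.848742
R(limit switch) = exp(−0.000056 × 4000) = 0.799315
R(battery backup unit) = exp(−0.000072 × 4000) = 0.749762
R(pitch controller) = exp(−0.000036 × 4000) = 0.865888
Series (slip-ring assembly and limit switch): 0.848742 × 0.799315 = 0.678412
Series (battery backup unit and pitch controller): 0.749762 × 0.865888 = 0.649210
Parallel ([0.678412] and [0.649210]): 1 − (1 − 0.678412)(1 − 0.649210) = 0.887190
Series (pitch drive inverter and [0.887190]): 0.869358 × 0.887190 = 0.771286
Parallel (blade encoder and [0.771286]): 1 − (1 − 0.835270)(1 − 0.771286) = 0.9623

0.9623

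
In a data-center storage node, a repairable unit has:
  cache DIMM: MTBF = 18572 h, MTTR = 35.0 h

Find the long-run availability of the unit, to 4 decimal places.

A(cache DIMM) = MTBF/(MTBF+MTTR) = 18572/(18572+35.0) = 0.9981

0.9981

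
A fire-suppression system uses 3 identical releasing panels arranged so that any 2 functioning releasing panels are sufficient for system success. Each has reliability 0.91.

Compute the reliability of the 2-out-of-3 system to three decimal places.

R = Σ_{i=2}^{3} C(3,i) p^i (1−p)^{3−i} with p = 0.91
C(3,2)·0.91^2·0.09^1 = 0.22359
C(3,3)·0.91^3·0.09^0 = 0.75357
Sum = 0.977

0.977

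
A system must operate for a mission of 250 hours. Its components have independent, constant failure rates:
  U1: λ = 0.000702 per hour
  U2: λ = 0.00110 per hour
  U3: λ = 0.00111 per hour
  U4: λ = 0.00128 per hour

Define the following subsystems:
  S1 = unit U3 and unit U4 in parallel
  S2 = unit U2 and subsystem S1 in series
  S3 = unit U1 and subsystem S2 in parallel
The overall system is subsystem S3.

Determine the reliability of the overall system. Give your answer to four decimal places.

R(U1) = exp(−0.000702 × 250) = 0.839037
R(U2) = exp(−0.00110 × 250) = 0.759572
R(U3) = exp(−0.00111 × 250) = 0.757676
R(U4) = exp(−0.00128 × 250) = 0.726149
Parallel (U3 and U4): 1 − (1 − 0.757676)(1 − 0.726149) = 0.933639
Series (U2 and [0.933639]): 0.759572 × 0.933639 = 0.709166
Parallel (U1 and [0.709166]): 1 − (1 − 0.839037)(1 − 0.709166) = 0.9532

0.9532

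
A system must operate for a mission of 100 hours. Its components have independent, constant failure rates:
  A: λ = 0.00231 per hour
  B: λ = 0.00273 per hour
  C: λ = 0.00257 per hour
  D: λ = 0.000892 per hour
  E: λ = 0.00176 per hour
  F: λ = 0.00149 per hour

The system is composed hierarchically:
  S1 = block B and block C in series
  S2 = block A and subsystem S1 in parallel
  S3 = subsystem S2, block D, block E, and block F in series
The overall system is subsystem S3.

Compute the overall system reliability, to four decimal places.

0.6048

R(A) = exp(−0.00231 × 100) = 0.793739
R(B) = exp(−0.00273 × 100) = 0.761093
R(C) = exp(−0.00257 × 100) = 0.773368
R(D) = exp(−0.000892 × 100) = 0.914663
R(E) = exp(−0.00176 × 100) = 0.838618
R(F) = exp(−0.00149 × 100) = 0.861569
Series (B and C): 0.761093 × 0.773368 = 0.588605
Parallel (A and [0.588605]): 1 − (1 − 0.793739)(1 − 0.588605) = 0.915145
Series ([0.915145], D, E, and F): 0.915145 × 0.914663 × 0.838618 × 0.861569 = 0.6048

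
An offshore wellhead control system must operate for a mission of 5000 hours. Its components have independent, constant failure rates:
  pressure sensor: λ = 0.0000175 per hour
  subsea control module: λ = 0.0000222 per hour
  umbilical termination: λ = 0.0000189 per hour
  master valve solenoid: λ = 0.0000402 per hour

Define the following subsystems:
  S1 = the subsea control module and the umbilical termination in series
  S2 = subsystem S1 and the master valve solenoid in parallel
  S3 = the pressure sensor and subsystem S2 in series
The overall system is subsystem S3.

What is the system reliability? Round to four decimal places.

R(pressure sensor) = exp(−0.0000175 × 5000) = 0.916219
R(subsea control module) = exp(−0.0000222 × 5000) = 0.894939
R(umbilical termination) = exp(−0.0000189 × 5000) = 0.909828
R(master valve solenoid) = exp(−0.0000402 × 5000) = 0.817912
Series (subsea control module and umbilical termination): 0.894939 × 0.909828 = 0.814241
Parallel ([0.814241] and master valve solenoid): 1 − (1 − 0.814241)(1 − 0.817912) = 0.966176
Series (pressure sensor and [0.966176]): 0.916219 × 0.966176 = 0.8852

0.8852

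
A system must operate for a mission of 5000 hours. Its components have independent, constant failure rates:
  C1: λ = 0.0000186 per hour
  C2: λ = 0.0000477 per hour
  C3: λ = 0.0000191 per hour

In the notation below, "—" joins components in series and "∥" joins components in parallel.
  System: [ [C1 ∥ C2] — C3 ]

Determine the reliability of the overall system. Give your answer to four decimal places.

R(C1) = exp(−0.0000186 × 5000) = 0.911194
R(C2) = exp(−0.0000477 × 5000) = 0.787809
R(C3) = exp(−0.0000191 × 5000) = 0.908918
Parallel (C1 and C2): 1 − (1 − 0.911194)(1 − 0.787809) = 0.981156
Series ([0.981156] and C3): 0.981156 × 0.908918 = 0.8918

0.8918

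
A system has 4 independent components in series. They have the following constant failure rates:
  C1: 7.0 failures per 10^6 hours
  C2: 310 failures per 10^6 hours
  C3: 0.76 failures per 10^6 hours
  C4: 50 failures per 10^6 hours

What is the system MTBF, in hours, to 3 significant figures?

Series of exponential components: λ_sys = Σ λ_i
λ_sys = 0.0000070 + 0.00031 + 0.00000076 + 0.000050 = 3.6776e-04 /h
MTBF = 1 / λ_sys = 2720 h

2720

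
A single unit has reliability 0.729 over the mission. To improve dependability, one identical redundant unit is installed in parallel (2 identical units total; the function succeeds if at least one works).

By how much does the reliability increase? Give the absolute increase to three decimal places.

0.198

R_before = 0.729
R_after = 1 − (1 − 0.729)^2 = 0.927
ΔR = 0.927 − 0.729 = 0.198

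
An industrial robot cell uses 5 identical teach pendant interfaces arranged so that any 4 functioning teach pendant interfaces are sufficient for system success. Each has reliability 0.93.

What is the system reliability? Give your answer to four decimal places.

0.9575

R = Σ_{i=4}^{5} C(5,i) p^i (1−p)^{5−i} with p = 0.93
C(5,4)·0.93^4·0.07^1 = 0.261818
C(5,5)·0.93^5·0.07^0 = 0.695688
Sum = 0.9575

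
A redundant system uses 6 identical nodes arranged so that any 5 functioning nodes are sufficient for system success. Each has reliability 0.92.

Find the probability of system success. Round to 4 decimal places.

R = Σ_{i=5}^{6} C(6,i) p^i (1−p)^{6−i} with p = 0.92
C(6,5)·0.92^5·0.08^1 = 0.316359
C(6,6)·0.92^6·0.08^0 = 0.606355
Sum = 0.9227

0.9227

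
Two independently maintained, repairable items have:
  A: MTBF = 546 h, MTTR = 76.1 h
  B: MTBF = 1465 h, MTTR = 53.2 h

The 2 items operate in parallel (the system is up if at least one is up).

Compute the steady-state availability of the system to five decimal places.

0.99571

A(A) = MTBF/(MTBF+MTTR) = 546/(546+76.1) = 0.877672
A(B) = MTBF/(MTBF+MTTR) = 1465/(1465+53.2) = 0.964959
Parallel availability: 1 − (1 − 0.877672)(1 − 0.964959) = 0.99571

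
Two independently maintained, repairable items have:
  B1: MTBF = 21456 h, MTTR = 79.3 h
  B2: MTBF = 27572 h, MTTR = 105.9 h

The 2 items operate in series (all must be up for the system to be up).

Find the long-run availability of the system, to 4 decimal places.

A(B1) = MTBF/(MTBF+MTTR) = 21456/(21456+79.3) = 0.996318
A(B2) = MTBF/(MTBF+MTTR) = 27572/(27572+105.9) = 0.996174
Series availability: 0.996318 × 0.996174 = 0.9925

0.9925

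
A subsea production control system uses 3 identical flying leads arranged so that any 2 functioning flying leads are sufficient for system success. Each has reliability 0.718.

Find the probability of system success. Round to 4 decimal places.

R = Σ_{i=2}^{3} C(3,i) p^i (1−p)^{3−i} with p = 0.718
C(3,2)·0.718^2·0.282^1 = 0.436133
C(3,3)·0.718^3·0.282^0 = 0.370146
Sum = 0.8063

0.8063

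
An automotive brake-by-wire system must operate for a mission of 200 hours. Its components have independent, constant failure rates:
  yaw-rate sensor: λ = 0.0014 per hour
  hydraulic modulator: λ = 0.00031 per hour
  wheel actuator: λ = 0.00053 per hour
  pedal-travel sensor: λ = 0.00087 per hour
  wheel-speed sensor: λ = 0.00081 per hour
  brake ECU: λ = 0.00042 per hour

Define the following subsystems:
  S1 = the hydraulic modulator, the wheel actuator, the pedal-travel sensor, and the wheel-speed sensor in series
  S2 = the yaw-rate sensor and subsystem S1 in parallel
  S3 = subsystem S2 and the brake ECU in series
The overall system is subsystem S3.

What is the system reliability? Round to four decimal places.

0.8305

R(yaw-rate sensor) = exp(−0.0014 × 200) = 0.755784
R(hydraulic modulator) = exp(−0.00031 × 200) = 0.939883
R(wheel actuator) = exp(−0.00053 × 200) = 0.899425
R(pedal-travel sensor) = exp(−0.00087 × 200) = 0.840297
R(wheel-speed sensor) = exp(−0.00081 × 200) = 0.850441
R(brake ECU) = exp(−0.00042 × 200) = 0.919431
Series (hydraulic modulator, wheel actuator, pedal-travel sensor, and wheel-speed sensor): 0.939883 × 0.899425 × 0.840297 × 0.850441 = 0.604110
Parallel (yaw-rate sensor and [0.604110]): 1 − (1 − 0.755784)(1 − 0.604110) = 0.903317
Series ([0.903317] and brake ECU): 0.903317 × 0.919431 = 0.8305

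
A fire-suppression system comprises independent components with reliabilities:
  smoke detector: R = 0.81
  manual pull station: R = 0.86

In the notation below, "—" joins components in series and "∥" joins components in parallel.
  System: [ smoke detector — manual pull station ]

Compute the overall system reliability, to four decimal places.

0.6966

Series (smoke detector and manual pull station): 0.810000 × 0.860000 = 0.6966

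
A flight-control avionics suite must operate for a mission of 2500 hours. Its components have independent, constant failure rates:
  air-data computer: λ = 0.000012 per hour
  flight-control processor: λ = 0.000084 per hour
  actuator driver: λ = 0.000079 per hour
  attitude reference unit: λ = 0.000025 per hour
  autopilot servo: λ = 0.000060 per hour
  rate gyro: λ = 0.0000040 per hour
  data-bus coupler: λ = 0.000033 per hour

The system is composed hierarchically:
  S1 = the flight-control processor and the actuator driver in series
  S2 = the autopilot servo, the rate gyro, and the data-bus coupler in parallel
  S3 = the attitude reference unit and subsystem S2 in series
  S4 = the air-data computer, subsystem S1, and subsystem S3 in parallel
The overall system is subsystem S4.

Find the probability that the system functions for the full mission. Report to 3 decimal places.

0.999

R(air-data computer) = exp(−0.000012 × 2500) = 0.97045
R(flight-control processor) = exp(−0.000084 × 2500) = 0.81058
R(actuator driver) = exp(−0.000079 × 2500) = 0.82078
R(attitude reference unit) = exp(−0.000025 × 2500) = 0.93941
R(autopilot servo) = exp(−0.000060 × 2500) = 0.86071
R(rate gyro) = exp(−0.0000040 × 2500) = 0.99005
R(data-bus coupler) = exp(−0.000033 × 2500) = 0.92081
Series (flight-control processor and actuator driver): 0.81058 × 0.82078 = 0.66531
Parallel (autopilot servo, rate gyro, and data-bus coupler): 1 − (1 − 0.86071)(1 − 0.99005)(1 − 0.92081) = 0.99989
Series (attitude reference unit and [0.99989]): 0.93941 × 0.99989 = 0.93931
Parallel (air-data computer, [0.66531], and [0.93931]): 1 − (1 − 0.97045)(1 − 0.66531)(1 − 0.93931) = 0.999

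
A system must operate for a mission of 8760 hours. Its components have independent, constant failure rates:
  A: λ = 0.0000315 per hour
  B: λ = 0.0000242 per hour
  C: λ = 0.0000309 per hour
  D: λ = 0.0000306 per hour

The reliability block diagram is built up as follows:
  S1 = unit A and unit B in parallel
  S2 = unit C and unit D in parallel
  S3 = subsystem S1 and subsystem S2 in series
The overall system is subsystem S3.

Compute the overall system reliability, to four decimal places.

R(A) = exp(−0.0000315 × 8760) = 0.758858
R(B) = exp(−0.0000242 × 8760) = 0.808971
R(C) = exp(−0.0000309 × 8760) = 0.762858
R(D) = exp(−0.0000306 × 8760) = 0.764865
Parallel (A and B): 1 − (1 − 0.758858)(1 − 0.808971) = 0.953935
Parallel (C and D): 1 − (1 − 0.762858)(1 − 0.764865) = 0.944240
Series ([0.953935] and [0.944240]): 0.953935 × 0.944240 = 0.9007

0.9007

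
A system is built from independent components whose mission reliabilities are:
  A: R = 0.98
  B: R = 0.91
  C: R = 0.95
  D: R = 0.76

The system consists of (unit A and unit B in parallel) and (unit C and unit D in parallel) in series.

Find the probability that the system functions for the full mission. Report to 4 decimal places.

0.9862

Parallel (A and B): 1 − (1 − 0.980000)(1 − 0.910000) = 0.998200
Parallel (C and D): 1 − (1 − 0.950000)(1 − 0.760000) = 0.988000
Series ([0.998200] and [0.988000]): 0.998200 × 0.988000 = 0.9862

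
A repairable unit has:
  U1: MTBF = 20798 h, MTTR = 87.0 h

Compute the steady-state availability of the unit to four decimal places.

A(U1) = MTBF/(MTBF+MTTR) = 20798/(20798+87.0) = 0.9958

0.9958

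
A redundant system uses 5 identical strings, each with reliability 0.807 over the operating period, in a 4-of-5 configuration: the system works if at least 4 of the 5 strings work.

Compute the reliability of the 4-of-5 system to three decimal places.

0.752

R = Σ_{i=4}^{5} C(5,i) p^i (1−p)^{5−i} with p = 0.807
C(5,4)·0.807^4·0.193^1 = 0.40928
C(5,5)·0.807^5·0.193^0 = 0.34227
Sum = 0.752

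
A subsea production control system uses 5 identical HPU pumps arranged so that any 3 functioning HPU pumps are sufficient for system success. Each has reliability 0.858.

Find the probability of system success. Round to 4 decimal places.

0.9771

R = Σ_{i=3}^{5} C(5,i) p^i (1−p)^{5−i} with p = 0.858
C(5,3)·0.858^3·0.142^2 = 0.127362
C(5,4)·0.858^4·0.142^1 = 0.384776
C(5,5)·0.858^5·0.142^0 = 0.464982
Sum = 0.9771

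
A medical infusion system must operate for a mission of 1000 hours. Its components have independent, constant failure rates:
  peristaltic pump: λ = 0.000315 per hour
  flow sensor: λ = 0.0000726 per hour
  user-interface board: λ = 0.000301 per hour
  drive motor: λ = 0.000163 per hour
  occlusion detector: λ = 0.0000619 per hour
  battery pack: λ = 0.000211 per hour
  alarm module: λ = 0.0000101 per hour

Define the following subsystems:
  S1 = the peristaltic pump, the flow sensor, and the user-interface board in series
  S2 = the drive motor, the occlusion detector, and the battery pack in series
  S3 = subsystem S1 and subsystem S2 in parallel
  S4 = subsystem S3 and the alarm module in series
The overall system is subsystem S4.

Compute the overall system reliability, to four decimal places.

R(peristaltic pump) = exp(−0.000315 × 1000) = 0.729789
R(flow sensor) = exp(−0.0000726 × 1000) = 0.929973
R(user-interface board) = exp(−0.000301 × 1000) = 0.740078
R(drive motor) = exp(−0.000163 × 1000) = 0.849591
R(occlusion detector) = exp(−0.0000619 × 1000) = 0.939977
R(battery pack) = exp(−0.000211 × 1000) = 0.809774
R(alarm module) = exp(−0.0000101 × 1000) = 0.989951
Series (peristaltic pump, flow sensor, and user-interface board): 0.729789 × 0.929973 × 0.740078 = 0.502279
Series (drive motor, occlusion detector, and battery pack): 0.849591 × 0.939977 × 0.809774 = 0.646682
Parallel ([0.502279] and [0.646682]): 1 − (1 − 0.502279)(1 − 0.646682) = 0.824146
Series ([0.824146] and alarm module): 0.824146 × 0.989951 = 0.8159

0.8159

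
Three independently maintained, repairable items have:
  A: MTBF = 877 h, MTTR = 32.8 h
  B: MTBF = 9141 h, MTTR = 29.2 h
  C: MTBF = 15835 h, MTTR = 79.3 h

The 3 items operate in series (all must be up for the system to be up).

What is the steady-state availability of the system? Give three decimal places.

0.956

A(A) = MTBF/(MTBF+MTTR) = 877/(877+32.8) = 0.963948
A(B) = MTBF/(MTBF+MTTR) = 9141/(9141+29.2) = 0.996816
A(C) = MTBF/(MTBF+MTTR) = 15835/(15835+79.3) = 0.995017
Series availability: 0.963948 × 0.996816 × 0.995017 = 0.956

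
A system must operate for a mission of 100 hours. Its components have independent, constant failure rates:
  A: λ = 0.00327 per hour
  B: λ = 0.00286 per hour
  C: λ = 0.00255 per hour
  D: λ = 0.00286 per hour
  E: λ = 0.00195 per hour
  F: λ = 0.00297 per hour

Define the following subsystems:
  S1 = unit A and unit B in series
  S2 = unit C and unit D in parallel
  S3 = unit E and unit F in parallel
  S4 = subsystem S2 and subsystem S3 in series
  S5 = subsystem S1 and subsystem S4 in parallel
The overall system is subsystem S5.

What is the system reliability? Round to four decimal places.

R(A) = exp(−0.00327 × 100) = 0.721084
R(B) = exp(−0.00286 × 100) = 0.751263
R(C) = exp(−0.00255 × 100) = 0.774916
R(D) = exp(−0.00286 × 100) = 0.751263
R(E) = exp(−0.00195 × 100) = 0.822835
R(F) = exp(−0.00297 × 100) = 0.743044
Series (A and B): 0.721084 × 0.751263 = 0.541724
Parallel (C and D): 1 − (1 − 0.774916)(1 − 0.751263) = 0.944013
Parallel (E and F): 1 − (1 − 0.822835)(1 − 0.743044) = 0.954476
Series ([0.944013] and [0.954476]): 0.944013 × 0.954476 = 0.901038
Parallel ([0.541724] and [0.901038]): 1 − (1 − 0.541724)(1 − 0.901038) = 0.9546

0.9546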